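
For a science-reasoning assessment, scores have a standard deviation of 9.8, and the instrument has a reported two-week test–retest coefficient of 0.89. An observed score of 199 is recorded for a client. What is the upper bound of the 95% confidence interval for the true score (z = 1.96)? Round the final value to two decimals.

The standard error of measurement is 9.8000*√(1 − 0.8900) ≈ 9.8000*0.3317 ≈ 3.2503.
1.96 * SEM ≈ 6.3706
Upper limit = 199 + 6.3706 ≈ 205.3706

205.37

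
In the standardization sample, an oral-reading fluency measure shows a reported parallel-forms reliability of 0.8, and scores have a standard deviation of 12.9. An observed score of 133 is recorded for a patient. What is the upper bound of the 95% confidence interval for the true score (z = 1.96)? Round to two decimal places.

144.31

SEM = 12.9000 * √(1 − 0.8000) = 12.9000 * √0.2000 ≈ 12.9000 * 0.4472 ≈ 5.7691
Margin = 1.96 * 5.7691 ≈ 11.3073
Upper limit = 133 + 11.3073 ≈ 144.3073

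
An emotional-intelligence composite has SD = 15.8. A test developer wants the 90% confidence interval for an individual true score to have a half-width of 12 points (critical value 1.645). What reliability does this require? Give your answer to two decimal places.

0.79

Required SEM = 12 / 1.645 ≈ 7.295
r = 1 − (7.295/15.8)² ≈ 1 − 0.213 ≈ 0.787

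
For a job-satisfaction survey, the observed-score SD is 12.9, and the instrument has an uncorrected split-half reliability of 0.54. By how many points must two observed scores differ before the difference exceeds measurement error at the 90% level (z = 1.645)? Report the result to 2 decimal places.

Spearman-Brown: r = 2(0.54) / (1 + 0.54) = 1.08000 / 1.54000 ≈ 0.70130
SEM = 12.90000 * √(1 − 0.70130) = 12.90000 * √0.29870 ≈ 12.90000 * 0.54654 ≈ 7.05031
SE_diff = SEM * √2 ≈ 7.05031 * 1.41421 ≈ 9.97065
Smallest detectable difference = 1.645*9.97065 ≈ 16.40171

16.40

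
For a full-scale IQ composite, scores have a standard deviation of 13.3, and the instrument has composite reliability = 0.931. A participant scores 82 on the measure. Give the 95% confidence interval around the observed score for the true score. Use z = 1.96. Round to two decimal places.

[75.15, 88.85]

The standard error of measurement is 13.3000×√(1 − 0.9310) ≃ 13.3000×0.2627 ≃ 3.4936.
1.96 × SEM ≃ 6.8475
Interval: (75.1525, 88.8475)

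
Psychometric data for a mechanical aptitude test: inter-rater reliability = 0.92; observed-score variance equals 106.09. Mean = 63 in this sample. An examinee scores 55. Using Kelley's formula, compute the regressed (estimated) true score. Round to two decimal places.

55.64

Estimated true score = 0.92000*55 + (1 − 0.92000)*63 ≈ 55.64000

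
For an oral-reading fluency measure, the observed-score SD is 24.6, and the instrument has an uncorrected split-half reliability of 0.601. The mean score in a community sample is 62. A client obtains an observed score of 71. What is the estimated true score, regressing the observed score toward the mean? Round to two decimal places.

Full-length reliability (Spearman-Brown) = 2(0.601)/(1+0.601) ≃ 0.7508
T̂ = 0.7508(71) + 0.2492(62) ≃ 68.7570

68.76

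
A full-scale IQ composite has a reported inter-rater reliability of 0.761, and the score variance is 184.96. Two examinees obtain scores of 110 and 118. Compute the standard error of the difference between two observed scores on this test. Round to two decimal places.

9.40

σ = 184.96^(1/2) = 13.600
SEM = 13.600 × √(1 − 0.761) = 13.600 × √0.239 ≈ 13.600 × 0.489 ≈ 6.649
SE_diff = SEM × √2 ≈ 6.649 × 1.414 ≈ 9.403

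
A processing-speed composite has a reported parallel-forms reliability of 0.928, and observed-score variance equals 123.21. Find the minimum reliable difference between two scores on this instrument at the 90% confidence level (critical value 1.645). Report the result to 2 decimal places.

SD = √123.21 = 11.100
SEM = 11.100*√(1 − 0.928) ≃ 2.978
SE_diff = SEM * √2 ≃ 2.978 * 1.414 ≃ 4.212
Smallest detectable difference = 1.645*4.212 ≃ 6.929

6.93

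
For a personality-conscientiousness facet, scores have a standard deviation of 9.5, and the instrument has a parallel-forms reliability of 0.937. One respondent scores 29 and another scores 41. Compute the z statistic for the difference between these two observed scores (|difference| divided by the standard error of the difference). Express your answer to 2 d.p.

SEM = 9.500×√(1 − 0.937) ≈ 2.384
Standard error of the difference = 2.384·√2 ≈ 3.372
z = |29 − 41| / 3.372 = 12 / 3.372 ≈ 3.559

3.56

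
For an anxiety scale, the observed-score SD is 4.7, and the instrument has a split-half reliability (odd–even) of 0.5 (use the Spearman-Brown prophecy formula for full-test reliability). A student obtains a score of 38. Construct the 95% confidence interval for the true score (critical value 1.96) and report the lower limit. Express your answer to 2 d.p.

Spearman-Brown: r = 2(0.5) / (1 + 0.5) = 1.00000 / 1.50000 ≈ 0.66667
SEM = 4.70000 · √(1 − 0.66667) = 4.70000 · √0.33333 ≈ 4.70000 · 0.57735 ≈ 2.71355
Half-width = 1.96·2.71355 ≈ 5.31855
Lower bound: 38 − 5.31855 = 32.68145

32.68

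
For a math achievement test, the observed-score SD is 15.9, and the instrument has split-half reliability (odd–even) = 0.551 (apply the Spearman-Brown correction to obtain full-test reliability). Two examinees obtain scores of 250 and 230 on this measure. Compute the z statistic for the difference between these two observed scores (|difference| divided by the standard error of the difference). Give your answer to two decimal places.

Spearman-Brown: r = 2(0.551) / (1 + 0.551) = 1.1020 / 1.5510 ≈ 0.7105
SEM = 15.9000×√(1 − 0.7105) ≈ 8.5549
Standard error of the difference = 8.5549·√2 ≈ 12.0984
z = |250 − 230| / 12.0984 = 20 / 12.0984 ≈ 1.6531

1.65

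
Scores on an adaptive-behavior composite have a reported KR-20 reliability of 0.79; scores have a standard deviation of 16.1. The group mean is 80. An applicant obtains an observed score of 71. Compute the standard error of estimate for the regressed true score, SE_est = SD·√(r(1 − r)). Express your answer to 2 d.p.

6.56

SE_est = 16.1000·√[r(1 − r)] ≈ 6.5577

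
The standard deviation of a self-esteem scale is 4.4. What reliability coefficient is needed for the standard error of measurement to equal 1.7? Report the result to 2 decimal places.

0.85

r = 1 − (1.7000/4.4)² ≈ 1 − 0.1493 ≈ 0.8507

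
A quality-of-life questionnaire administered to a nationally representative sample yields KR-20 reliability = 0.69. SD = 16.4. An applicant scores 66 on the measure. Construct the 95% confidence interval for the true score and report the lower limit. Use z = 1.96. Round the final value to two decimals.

48.10

SEM = 16.40000·√(1 − 0.69000) ≈ 9.13113
Margin = 1.96 · 9.13113 ≈ 17.89702
Lower limit = 66 − 17.89702 ≈ 48.10298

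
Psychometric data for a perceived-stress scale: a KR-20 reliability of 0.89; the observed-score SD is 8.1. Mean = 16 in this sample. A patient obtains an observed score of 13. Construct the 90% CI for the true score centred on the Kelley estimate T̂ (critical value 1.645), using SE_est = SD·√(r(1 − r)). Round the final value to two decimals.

[9.16, 17.50]

T̂ = 0.890(13) + 0.110(16) ≃ 13.330
SE_est = SD × √(r(1 − r)) = 8.100 × √0.098 ≃ 8.100 × 0.313 ≃ 2.534
90% CI: 13.330 ± 4.169 ≃ (9.161, 17.499)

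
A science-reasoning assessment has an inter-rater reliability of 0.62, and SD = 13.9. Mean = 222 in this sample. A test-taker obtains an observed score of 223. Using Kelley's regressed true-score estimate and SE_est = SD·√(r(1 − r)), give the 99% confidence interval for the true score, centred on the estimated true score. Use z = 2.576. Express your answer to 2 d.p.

[205.24, 240.00]

T̂ = r·X + (1 − r)·M = 0.6200·223 + 0.3800·222 = 138.2600 + 84.3600 ≃ 222.6200
SE_est = SD · √(r(1 − r)) = 13.9000 · √0.2356 ≃ 13.9000 · 0.4854 ≃ 6.7469
CI = 222.6200 ± 2.576 · 6.7469 → [205.2401, 239.9999]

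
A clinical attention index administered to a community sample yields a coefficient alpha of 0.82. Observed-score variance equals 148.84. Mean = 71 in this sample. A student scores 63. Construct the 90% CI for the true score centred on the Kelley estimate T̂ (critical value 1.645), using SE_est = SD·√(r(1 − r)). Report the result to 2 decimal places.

[56.73, 72.15]

SD = √148.84 ≈ 12.20000
T̂ = 0.82000(63) + 0.18000(71) ≈ 64.44000
SE_est = SD × √(r(1 − r)) = 12.20000 × √0.14760 ≈ 12.20000 × 0.38419 ≈ 4.68709
CI = 64.44000 ± 1.645 × 4.68709 → [56.72974, 72.15026]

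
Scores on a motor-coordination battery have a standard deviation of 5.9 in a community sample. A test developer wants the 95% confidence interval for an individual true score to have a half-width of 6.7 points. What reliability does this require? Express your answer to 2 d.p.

SEM needed = half-width / z = 6.7/1.96 ≈ 3.4184
r = 1 − (3.4184/5.9)² ≈ 1 − 0.3357 ≈ 0.6643

0.66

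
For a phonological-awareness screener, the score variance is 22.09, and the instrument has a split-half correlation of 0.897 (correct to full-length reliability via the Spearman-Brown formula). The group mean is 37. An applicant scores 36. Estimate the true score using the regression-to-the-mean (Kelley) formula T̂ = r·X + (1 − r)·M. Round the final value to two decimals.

r_full = 2·0.897 / (1 + 0.897) ≃ 0.946
T̂ = r·X + (1 − r)·M = 0.946×36 + 0.054×37 ≃ 34.045 + 2.009 ≃ 36.054

36.05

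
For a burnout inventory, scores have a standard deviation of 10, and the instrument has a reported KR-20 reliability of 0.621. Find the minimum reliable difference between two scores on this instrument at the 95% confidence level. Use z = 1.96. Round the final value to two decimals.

SEM = 10.000·√(1 − 0.621) ≈ 6.156
SE_diff = √2 · SEM ≈ 8.706
Smallest detectable difference = 1.96·8.706 ≈ 17.064

17.06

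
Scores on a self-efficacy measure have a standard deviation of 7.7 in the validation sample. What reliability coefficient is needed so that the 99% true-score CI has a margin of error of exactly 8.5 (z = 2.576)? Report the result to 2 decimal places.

SEM needed = half-width / z = 8.5/2.576 ≈ 3.2997
Required reliability = 1 − (SEM/SD)² = 1 − 0.1836 ≈ 0.8164

0.82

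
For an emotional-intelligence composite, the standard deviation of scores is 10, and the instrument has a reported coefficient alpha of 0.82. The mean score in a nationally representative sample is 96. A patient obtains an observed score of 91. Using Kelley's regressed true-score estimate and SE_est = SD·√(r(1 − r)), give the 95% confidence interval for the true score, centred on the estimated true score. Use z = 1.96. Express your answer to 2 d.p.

[84.37, 99.43]

Estimated true score = 0.820×91 + (1 − 0.820)×96 ≈ 91.900
SE_est = 10.000·√[r(1 − r)] ≈ 3.842
CI = 91.900 ± 1.96 × 3.842 → [84.370, 99.430]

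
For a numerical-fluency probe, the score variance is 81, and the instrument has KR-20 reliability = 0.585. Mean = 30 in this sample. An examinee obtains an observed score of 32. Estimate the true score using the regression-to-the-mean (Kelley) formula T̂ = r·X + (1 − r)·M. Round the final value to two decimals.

T̂ = r·X + (1 − r)·M = 0.585×32 + 0.415×30 = 18.720 + 12.450 ≈ 31.170

31.17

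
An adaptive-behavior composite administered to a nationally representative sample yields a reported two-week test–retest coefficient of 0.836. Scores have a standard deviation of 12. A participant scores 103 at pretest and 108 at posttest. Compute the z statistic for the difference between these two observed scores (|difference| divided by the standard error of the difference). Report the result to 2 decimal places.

0.73

SEM = 12.0000 × √(1 − 0.8360) = 12.0000 × √0.1640 ≈ 12.0000 × 0.4050 ≈ 4.8596
SE_diff = √2 × SEM ≈ 6.8726
z = 5 / 6.8726 ≈ 0.7275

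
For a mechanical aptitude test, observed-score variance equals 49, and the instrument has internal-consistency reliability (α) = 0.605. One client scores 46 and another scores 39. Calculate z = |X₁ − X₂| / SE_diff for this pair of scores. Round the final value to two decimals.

SD = √49 = 7.0000
SEM = 7.0000 * √(1 − 0.6050) = 7.0000 * √0.3950 ≈ 7.0000 * 0.6285 ≈ 4.3994
SE_diff = √2 * SEM ≈ 6.2217
z = |46 − 39| / 6.2217 = 7 / 6.2217 ≈ 1.1251

1.13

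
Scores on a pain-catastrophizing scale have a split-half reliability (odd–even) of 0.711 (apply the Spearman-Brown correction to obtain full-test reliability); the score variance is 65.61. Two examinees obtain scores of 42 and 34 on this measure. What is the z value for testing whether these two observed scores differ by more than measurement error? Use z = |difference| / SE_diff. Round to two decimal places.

1.70

SD = √65.61 ≃ 8.100
r_full = 2·0.711 / (1 + 0.711) ≃ 0.831
SEM = 8.100 · √(1 − 0.831) = 8.100 · √0.169 ≃ 8.100 · 0.411 ≃ 3.329
SE_diff = √2 · SEM ≃ 4.708
z = 8 / 4.708 ≃ 1.699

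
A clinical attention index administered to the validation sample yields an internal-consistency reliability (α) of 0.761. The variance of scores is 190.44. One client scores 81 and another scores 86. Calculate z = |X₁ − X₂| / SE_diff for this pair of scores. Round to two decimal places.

SD = √190.44 = 13.80000
SEM = 13.80000 × √(1 − 0.76100) = 13.80000 × √0.23900 ≈ 13.80000 × 0.48888 ≈ 6.74649
SE_diff = √2 × SEM ≈ 9.54098
z = 5 / 9.54098 ≈ 0.52406

0.52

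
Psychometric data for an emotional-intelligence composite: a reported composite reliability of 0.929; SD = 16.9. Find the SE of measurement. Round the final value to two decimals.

4.50

SEM = 16.900 × √(1 − 0.929) = 16.900 × √0.071 ≈ 16.900 × 0.266 ≈ 4.503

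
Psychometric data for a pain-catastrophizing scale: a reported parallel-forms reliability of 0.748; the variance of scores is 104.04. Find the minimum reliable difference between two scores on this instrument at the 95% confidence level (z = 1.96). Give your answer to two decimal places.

SD = √104.04 ≈ 10.2000
The standard error of measurement is 10.2000*√(1 − 0.7480) ≈ 10.2000*0.5020 ≈ 5.1204.
Standard error of the difference = 5.1204·√2 ≈ 7.2413
Smallest detectable difference = 1.96*7.2413 ≈ 14.1929

14.19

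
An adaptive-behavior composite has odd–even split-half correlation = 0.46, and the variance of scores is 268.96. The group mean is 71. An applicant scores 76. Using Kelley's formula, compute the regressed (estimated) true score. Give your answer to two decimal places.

74.15

Spearman-Brown: r = 2(0.46) / (1 + 0.46) = 0.9200 / 1.4600 ≈ 0.6301
T̂ = 0.6301(76) + 0.3699(71) ≈ 74.1507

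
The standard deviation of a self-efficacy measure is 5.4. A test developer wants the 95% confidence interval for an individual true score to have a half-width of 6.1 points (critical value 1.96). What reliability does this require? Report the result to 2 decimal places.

SEM needed = half-width / z = 6.1/1.96 ≈ 3.112
r = 1 − (3.112/5.4)² ≈ 1 − 0.332 ≈ 0.668

0.67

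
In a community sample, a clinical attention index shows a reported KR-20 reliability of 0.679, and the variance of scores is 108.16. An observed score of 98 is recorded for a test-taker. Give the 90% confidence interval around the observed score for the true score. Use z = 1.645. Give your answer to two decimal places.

[88.31, 107.69]

SD = √108.16 = 10.400
The standard error of measurement is 10.400·√(1 − 0.679) ≈ 10.400·0.567 ≈ 5.892.
Half-width = 1.645·5.892 ≈ 9.693
CI = 98 ± 9.693 → [88.307, 107.693]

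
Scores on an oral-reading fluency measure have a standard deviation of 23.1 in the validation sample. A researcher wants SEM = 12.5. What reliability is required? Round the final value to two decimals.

0.71

r = 1 − (12.500/23.1)² ≈ 1 − 0.293 ≈ 0.707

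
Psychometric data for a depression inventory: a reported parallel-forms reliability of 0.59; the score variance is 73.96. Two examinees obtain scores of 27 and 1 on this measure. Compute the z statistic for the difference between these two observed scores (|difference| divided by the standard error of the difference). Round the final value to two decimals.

3.34

SD = √73.96 = 8.6000
SEM = 8.6000 · √(1 − 0.5900) = 8.6000 · √0.4100 ≈ 8.6000 · 0.6403 ≈ 5.5067
SE_diff = SEM · √2 ≈ 5.5067 · 1.4142 ≈ 7.7876
z = 26 / 7.7876 ≈ 3.3386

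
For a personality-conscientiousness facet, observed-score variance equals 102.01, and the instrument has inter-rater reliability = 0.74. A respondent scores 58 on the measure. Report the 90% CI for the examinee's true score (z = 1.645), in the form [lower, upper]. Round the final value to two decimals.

[49.53, 66.47]

σ = 102.01^(1/2) = 10.100
SEM = 10.100*√(1 − 0.740) ≈ 5.150
1.645 * SEM ≈ 8.472
Interval: (49.528, 66.472)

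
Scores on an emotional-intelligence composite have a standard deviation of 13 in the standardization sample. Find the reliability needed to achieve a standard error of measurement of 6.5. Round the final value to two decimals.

r = 1 − (6.5000/13)² ≈ 1 − 0.2500 ≈ 0.7500

0.75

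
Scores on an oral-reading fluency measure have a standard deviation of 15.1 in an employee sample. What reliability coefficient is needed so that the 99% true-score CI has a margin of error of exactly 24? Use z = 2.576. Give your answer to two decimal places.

SEM needed = half-width / z = 24/2.576 ≈ 9.3168
r = 1 − (9.3168/15.1)² ≈ 1 − 0.3807 ≈ 0.6193

0.62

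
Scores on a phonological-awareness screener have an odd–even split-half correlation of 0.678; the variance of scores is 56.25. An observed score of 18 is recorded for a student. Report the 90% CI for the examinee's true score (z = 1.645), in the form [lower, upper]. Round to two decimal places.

SD = √56.25 ≈ 7.50000
r_full = 2·0.678 / (1 + 0.678) ≈ 0.80810
SEM = 7.50000*√(1 − 0.80810) ≈ 3.28544
Margin = 1.645 * 3.28544 ≈ 5.40454
Interval: (12.59546, 23.40454)

[12.60, 23.40]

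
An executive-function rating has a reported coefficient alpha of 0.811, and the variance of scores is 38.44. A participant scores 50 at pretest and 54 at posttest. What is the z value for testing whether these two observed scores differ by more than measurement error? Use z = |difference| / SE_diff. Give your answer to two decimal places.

σ = 38.44^(1/2) = 6.2000
SEM = 6.2000 * √(1 − 0.8110) = 6.2000 * √0.1890 ≈ 6.2000 * 0.4347 ≈ 2.6954
SE_diff = √2 * SEM ≈ 3.8119
z = |50 − 54| / 3.8119 = 4 / 3.8119 ≈ 1.0494

1.05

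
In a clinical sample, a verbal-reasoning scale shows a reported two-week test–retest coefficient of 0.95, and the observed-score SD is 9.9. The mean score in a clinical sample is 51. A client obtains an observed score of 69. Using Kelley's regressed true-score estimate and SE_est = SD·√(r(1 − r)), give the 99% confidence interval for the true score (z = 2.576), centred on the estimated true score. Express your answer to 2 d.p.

T̂ = 0.950(69) + 0.050(51) ≈ 68.100
SE_est = 9.900*√(0.950*0.050) ≈ 2.158
99% CI: 68.100 ± 5.558 ≈ (62.542, 73.658)

[62.54, 73.66]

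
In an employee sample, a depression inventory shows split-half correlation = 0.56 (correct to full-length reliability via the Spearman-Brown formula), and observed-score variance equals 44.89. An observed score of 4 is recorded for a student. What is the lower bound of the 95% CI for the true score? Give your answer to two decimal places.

-2.97

SD = √44.89 ≈ 6.7000
Full-length reliability (Spearman-Brown) = 2(0.56)/(1+0.56) ≈ 0.7179
SEM = 6.7000*√(1 − 0.7179) ≈ 3.5583
1.96 * SEM ≈ 6.9742
Lower bound: 4 − 6.9742 = -2.9742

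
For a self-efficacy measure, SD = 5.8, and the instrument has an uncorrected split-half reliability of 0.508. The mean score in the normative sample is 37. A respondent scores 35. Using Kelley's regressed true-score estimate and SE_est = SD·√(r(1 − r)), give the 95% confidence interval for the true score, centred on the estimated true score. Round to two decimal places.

[30.32, 40.98]

r_full = 2·0.508 / (1 + 0.508) ≈ 0.6737
Estimated true score = 0.6737×35 + (1 − 0.6737)×37 ≈ 35.6525
SE_est = 5.8000·√[r(1 − r)] ≈ 2.7193
95% CI: 35.6525 ± 5.3298 ≈ (30.3227, 40.9823)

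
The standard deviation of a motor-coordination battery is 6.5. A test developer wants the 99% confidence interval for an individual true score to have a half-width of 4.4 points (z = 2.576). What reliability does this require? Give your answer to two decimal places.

0.93

SEM needed = half-width / z = 4.4/2.576 ≈ 1.708
Required reliability = 1 − (SEM/SD)² = 1 − 0.069 ≈ 0.931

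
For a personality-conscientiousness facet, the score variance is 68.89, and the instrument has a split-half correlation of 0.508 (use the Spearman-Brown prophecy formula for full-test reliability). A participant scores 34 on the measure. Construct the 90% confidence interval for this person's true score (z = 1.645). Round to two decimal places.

[26.20, 41.80]

SD = √68.89 = 8.300
r_full = 2·0.508 / (1 + 0.508) ≃ 0.674
The standard error of measurement is 8.300·√(1 − 0.674) ≃ 8.300·0.571 ≃ 4.741.
Margin = 1.645 · 4.741 ≃ 7.799
CI = 34 ± 7.799 → [26.201, 41.799]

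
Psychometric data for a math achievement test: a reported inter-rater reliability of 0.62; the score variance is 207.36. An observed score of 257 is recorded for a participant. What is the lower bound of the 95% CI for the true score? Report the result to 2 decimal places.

SD = √207.36 = 14.40000
SEM = 14.40000 · √(1 − 0.62000) = 14.40000 · √0.38000 ≃ 14.40000 · 0.61644 ≃ 8.87676
1.96 · SEM ≃ 17.39844
Lower limit = 257 − 17.39844 ≃ 239.60156

239.60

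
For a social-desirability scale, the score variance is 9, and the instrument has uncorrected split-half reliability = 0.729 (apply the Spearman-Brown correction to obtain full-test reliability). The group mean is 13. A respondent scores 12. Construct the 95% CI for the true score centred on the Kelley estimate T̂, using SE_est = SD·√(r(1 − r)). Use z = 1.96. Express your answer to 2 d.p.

[10.02, 14.29]

SD = √9 = 3.0000
Full-length reliability (Spearman-Brown) = 2(0.729)/(1+0.729) ≃ 0.8433
T̂ = r·X + (1 − r)·M = 0.8433*12 + 0.1567*13 ≃ 10.1191 + 2.0376 ≃ 12.1567
SE_est = SD * √(r(1 − r)) = 3.0000 * √0.1322 ≃ 3.0000 * 0.3636 ≃ 1.0907
95% CI: 12.1567 ± 2.1377 ≃ (10.0190, 14.2944)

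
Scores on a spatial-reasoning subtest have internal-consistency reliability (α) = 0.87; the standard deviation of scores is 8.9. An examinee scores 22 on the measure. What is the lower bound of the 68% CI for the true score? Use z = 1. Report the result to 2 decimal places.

SEM = 8.9000 * √(1 − 0.8700) = 8.9000 * √0.1300 ≈ 8.9000 * 0.3606 ≈ 3.2089
Half-width = 1*3.2089 ≈ 3.2089
Lower limit = 22 − 3.2089 ≈ 18.7911

18.79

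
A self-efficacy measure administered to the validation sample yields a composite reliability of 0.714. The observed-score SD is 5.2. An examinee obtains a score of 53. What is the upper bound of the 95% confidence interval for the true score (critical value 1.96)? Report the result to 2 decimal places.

SEM = 5.200 × √(1 − 0.714) = 5.200 × √0.286 ≈ 5.200 × 0.535 ≈ 2.781
1.96 × SEM ≈ 5.451
Upper limit = 53 + 5.451 ≈ 58.451

58.45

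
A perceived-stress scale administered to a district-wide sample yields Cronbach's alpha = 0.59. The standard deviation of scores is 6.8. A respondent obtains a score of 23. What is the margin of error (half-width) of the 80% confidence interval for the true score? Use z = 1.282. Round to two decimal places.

5.58

SEM = 6.800 × √(1 − 0.590) = 6.800 × √0.410 ≈ 6.800 × 0.640 ≈ 4.354
Half-width = 1.282×4.354 ≈ 5.582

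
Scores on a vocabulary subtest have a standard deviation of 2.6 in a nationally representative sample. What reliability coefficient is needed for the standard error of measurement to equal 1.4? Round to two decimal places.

0.71

r = 1 − (SEM / SD)² = 1 − (1.4000 / 2.6)² ≈ 1 − 0.2899 ≈ 0.7101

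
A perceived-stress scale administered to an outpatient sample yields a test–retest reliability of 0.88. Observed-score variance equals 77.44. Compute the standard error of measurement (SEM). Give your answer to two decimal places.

3.05

SD = √77.44 ≃ 8.800
SEM = 8.800 · √(1 − 0.880) = 8.800 · √0.120 ≃ 8.800 · 0.346 ≃ 3.048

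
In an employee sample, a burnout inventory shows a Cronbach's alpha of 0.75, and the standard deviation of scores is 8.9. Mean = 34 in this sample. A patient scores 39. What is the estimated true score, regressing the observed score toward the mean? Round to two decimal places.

37.75

Estimated true score = 0.750×39 + (1 − 0.750)×34 ≈ 37.750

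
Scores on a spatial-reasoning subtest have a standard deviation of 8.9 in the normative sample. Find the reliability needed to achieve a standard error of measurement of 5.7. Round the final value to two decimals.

0.59

r = 1 − (5.700/8.9)² ≈ 1 − 0.410 ≈ 0.590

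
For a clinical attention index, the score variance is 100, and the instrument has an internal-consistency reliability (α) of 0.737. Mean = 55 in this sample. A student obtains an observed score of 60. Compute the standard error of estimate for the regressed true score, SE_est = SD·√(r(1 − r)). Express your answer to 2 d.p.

σ = 100^(1/2) = 10.00000
SE_est = SD * √(r(1 − r)) = 10.00000 * √0.19383 ≈ 10.00000 * 0.44026 ≈ 4.40262

4.40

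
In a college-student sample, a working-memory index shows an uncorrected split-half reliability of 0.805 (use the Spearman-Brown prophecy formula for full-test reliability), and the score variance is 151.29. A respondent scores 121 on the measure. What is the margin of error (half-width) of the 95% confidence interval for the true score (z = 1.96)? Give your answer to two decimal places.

7.92

SD = √151.29 ≈ 12.3000
Spearman-Brown: r = 2(0.805) / (1 + 0.805) = 1.6100 / 1.8050 ≈ 0.8920
SEM = 12.3000 * √(1 − 0.8920) = 12.3000 * √0.1080 ≈ 12.3000 * 0.3287 ≈ 4.0428
Half-width = 1.96*4.0428 ≈ 7.9239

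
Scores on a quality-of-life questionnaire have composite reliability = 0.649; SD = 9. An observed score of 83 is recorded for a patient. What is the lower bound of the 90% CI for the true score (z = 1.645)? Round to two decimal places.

74.23

SEM = 9.000 · √(1 − 0.649) = 9.000 · √0.351 ≈ 9.000 · 0.592 ≈ 5.332
Margin = 1.645 · 5.332 ≈ 8.771
Lower bound: 83 − 8.771 = 74.229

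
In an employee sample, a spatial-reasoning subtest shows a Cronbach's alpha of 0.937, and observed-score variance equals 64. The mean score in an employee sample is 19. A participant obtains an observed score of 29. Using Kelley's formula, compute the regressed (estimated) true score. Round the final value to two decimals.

T̂ = r·X + (1 − r)·M = 0.9370×29 + 0.0630×19 = 27.1730 + 1.1970 ≈ 28.3700

28.37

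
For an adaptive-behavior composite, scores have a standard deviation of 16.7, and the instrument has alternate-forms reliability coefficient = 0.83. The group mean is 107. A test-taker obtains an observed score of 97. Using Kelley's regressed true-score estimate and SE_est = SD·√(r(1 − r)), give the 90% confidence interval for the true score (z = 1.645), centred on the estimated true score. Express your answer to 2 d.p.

[88.38, 109.02]

T̂ = r·X + (1 − r)·M = 0.8300·97 + 0.1700·107 = 80.5100 + 18.1900 ≈ 98.7000
SE_est = SD · √(r(1 − r)) = 16.7000 · √0.1411 ≈ 16.7000 · 0.3756 ≈ 6.2731
90% CI: 98.7000 ± 10.3192 ≈ (88.3808, 109.0192)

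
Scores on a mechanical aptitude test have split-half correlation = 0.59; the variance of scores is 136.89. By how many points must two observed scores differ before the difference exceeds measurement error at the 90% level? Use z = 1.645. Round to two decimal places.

σ = 136.89^(1/2) = 11.7000
Spearman-Brown: r = 2(0.59) / (1 + 0.59) = 1.1800 / 1.5900 ≈ 0.7421
SEM = 11.7000 * √(1 − 0.7421) = 11.7000 * √0.2579 ≈ 11.7000 * 0.5078 ≈ 5.9413
SE_diff = SEM * √2 ≈ 5.9413 * 1.4142 ≈ 8.4022
Minimum reliable difference = 1.645 * SE_diff ≈ 1.645 * 8.4022 ≈ 13.8217

13.82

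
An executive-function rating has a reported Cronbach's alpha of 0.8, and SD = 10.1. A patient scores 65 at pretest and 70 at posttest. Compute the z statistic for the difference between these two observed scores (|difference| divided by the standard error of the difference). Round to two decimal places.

0.78

The standard error of measurement is 10.10000*√(1 − 0.80000) ≃ 10.10000*0.44721 ≃ 4.51686.
Standard error of the difference = 4.51686·√2 ≃ 6.38780
z = |65 − 70| / 6.38780 = 5 / 6.38780 ≃ 0.78274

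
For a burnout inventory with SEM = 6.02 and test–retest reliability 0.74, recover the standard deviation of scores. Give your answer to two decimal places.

11.81

σ = SEM·(1 − r)^(−1/2) ≃ 6.02*1.9612 ≃ 11.8062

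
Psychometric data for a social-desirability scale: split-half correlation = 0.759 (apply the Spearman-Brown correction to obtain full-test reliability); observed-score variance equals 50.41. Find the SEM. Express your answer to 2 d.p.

2.63

SD = √50.41 ≈ 7.1000
Full-length reliability (Spearman-Brown) = 2(0.759)/(1+0.759) ≈ 0.8630
SEM = 7.1000·√(1 − 0.8630) ≈ 2.6281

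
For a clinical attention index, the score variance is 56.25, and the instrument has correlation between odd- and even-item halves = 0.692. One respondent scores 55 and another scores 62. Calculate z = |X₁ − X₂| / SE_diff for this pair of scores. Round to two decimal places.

1.55

SD = √56.25 = 7.50000
r_full = 2·0.692 / (1 + 0.692) ≈ 0.81797
SEM = 7.50000 × √(1 − 0.81797) = 7.50000 × √0.18203 ≈ 7.50000 × 0.42665 ≈ 3.19990
SE_diff = SEM × √2 ≈ 3.19990 × 1.41421 ≈ 4.52534
z = 7 / 4.52534 ≈ 1.54684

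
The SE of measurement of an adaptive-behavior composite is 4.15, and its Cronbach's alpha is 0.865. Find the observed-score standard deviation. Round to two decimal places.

σ = SEM·(1 − r)^(−1/2) ≈ 4.15*2.7217 ≈ 11.2949

11.29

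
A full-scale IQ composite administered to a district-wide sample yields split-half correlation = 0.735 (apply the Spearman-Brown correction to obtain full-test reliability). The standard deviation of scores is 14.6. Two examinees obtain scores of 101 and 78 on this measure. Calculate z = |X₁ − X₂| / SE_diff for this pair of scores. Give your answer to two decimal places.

r_full = 2·0.735 / (1 + 0.735) ≃ 0.84726
SEM = 14.60000 × √(1 − 0.84726) = 14.60000 × √0.15274 ≃ 14.60000 × 0.39082 ≃ 5.70592
SE_diff = SEM × √2 ≃ 5.70592 × 1.41421 ≃ 8.06940
z = |101 − 78| / 8.06940 = 23 / 8.06940 ≃ 2.85028

2.85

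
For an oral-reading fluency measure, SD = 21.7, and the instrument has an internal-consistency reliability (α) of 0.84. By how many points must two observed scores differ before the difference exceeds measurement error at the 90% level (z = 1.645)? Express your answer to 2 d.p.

20.19

SEM = 21.700·√(1 − 0.840) ≈ 8.680
SE_diff = √2 · SEM ≈ 12.275
Minimum reliable difference = 1.645 · SE_diff ≈ 1.645 · 12.275 ≈ 20.193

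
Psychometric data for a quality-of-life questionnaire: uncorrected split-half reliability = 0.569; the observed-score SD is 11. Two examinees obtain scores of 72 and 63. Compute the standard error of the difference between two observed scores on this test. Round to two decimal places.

8.15

Spearman-Brown: r = 2(0.569) / (1 + 0.569) = 1.138 / 1.569 ≈ 0.725
SEM = 11.000 * √(1 − 0.725) = 11.000 * √0.275 ≈ 11.000 * 0.524 ≈ 5.765
SE_diff = SEM * √2 ≈ 5.765 * 1.414 ≈ 8.153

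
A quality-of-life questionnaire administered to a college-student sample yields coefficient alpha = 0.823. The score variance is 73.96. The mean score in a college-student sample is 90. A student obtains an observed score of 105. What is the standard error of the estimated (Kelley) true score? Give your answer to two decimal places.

σ = 73.96^(1/2) = 8.60000
SE_est = 8.60000·√[r(1 − r)] ≈ 3.28235

3.28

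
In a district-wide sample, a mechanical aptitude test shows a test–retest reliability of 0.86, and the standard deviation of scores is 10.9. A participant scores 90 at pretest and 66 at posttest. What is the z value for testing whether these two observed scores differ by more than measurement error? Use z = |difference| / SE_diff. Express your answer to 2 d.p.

The standard error of measurement is 10.9000*√(1 − 0.8600) ≈ 10.9000*0.3742 ≈ 4.0784.
Standard error of the difference = 4.0784·√2 ≈ 5.7677
z = 24 / 5.7677 ≈ 4.1611

4.16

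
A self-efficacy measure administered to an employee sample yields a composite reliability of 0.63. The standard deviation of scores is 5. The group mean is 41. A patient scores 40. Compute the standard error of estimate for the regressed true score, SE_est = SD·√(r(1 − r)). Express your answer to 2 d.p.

2.41

SE_est = SD * √(r(1 − r)) = 5.0000 * √0.2331 ≃ 5.0000 * 0.4828 ≃ 2.4140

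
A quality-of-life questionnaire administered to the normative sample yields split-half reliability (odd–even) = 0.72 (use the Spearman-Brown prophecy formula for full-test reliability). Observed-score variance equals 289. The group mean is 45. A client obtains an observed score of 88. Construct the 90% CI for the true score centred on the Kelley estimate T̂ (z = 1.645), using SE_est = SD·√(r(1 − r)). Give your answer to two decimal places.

SD = √289 = 17.000
Spearman-Brown: r = 2(0.72) / (1 + 0.72) = 1.440 / 1.720 ≃ 0.837
T̂ = 0.837(88) + 0.163(45) ≃ 81.000
SE_est = SD · √(r(1 − r)) = 17.000 · √0.136 ≃ 17.000 · 0.369 ≃ 6.276
CI = 81.000 ± 1.645 · 6.276 → [70.676, 91.324]

[70.68, 91.32]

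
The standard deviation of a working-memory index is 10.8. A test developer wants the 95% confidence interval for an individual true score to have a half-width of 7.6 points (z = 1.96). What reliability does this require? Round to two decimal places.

0.87

SEM needed = half-width / z = 7.6/1.96 ≈ 3.878
Required reliability = 1 − (SEM/SD)² = 1 − 0.129 ≈ 0.871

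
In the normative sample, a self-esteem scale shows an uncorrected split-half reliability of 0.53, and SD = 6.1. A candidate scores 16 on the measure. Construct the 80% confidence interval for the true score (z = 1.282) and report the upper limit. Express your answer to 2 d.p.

Spearman-Brown: r = 2(0.53) / (1 + 0.53) = 1.0600 / 1.5300 ≃ 0.6928
SEM = 6.1000 · √(1 − 0.6928) = 6.1000 · √0.3072 ≃ 6.1000 · 0.5542 ≃ 3.3809
1.282 · SEM ≃ 4.3343
Upper bound: 16 + 4.3343 = 20.3343

20.33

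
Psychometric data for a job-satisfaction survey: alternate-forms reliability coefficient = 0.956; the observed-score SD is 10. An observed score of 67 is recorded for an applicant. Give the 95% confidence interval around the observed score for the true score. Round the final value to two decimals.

[62.89, 71.11]

The standard error of measurement is 10.000×√(1 − 0.956) ≈ 10.000×0.210 ≈ 2.098.
Half-width = 1.96×2.098 ≈ 4.111
95% CI: 67 ± 4.111 = [62.889, 71.111]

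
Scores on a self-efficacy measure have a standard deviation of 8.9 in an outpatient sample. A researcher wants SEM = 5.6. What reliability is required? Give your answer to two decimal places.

0.60

r = 1 − (SEM / SD)² = 1 − (5.6000 / 8.9)² ≃ 1 − 0.3959 ≃ 0.6041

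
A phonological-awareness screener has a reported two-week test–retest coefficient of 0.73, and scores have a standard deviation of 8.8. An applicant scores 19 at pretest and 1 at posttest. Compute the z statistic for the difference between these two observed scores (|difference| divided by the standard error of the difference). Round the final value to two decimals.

SEM = 8.800 × √(1 − 0.730) = 8.800 × √0.270 ≈ 8.800 × 0.520 ≈ 4.573
SE_diff = SEM × √2 ≈ 4.573 × 1.414 ≈ 6.467
z = |19 − 1| / 6.467 = 18 / 6.467 ≈ 2.784

2.78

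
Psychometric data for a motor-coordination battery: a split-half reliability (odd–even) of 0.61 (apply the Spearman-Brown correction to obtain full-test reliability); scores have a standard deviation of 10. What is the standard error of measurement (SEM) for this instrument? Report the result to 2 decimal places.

4.92

r_full = 2·0.61 / (1 + 0.61) ≃ 0.758
SEM = 10.000 * √(1 − 0.758) = 10.000 * √0.242 ≃ 10.000 * 0.492 ≃ 4.922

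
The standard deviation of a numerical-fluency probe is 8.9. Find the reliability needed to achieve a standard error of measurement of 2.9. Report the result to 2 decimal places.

0.89

Required reliability = 1 − (SEM/SD)² = 1 − 0.10617 ≈ 0.89383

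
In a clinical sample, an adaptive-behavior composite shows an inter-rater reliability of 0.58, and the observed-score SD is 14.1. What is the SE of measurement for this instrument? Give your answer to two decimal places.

9.14

SEM = 14.1000×√(1 − 0.5800) ≈ 9.1378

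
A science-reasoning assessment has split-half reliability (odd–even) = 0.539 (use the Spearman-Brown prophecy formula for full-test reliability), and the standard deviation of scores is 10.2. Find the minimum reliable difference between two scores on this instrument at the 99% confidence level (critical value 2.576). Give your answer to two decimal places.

r_full = 2·0.539 / (1 + 0.539) ≃ 0.700
SEM = 10.200*√(1 − 0.700) ≃ 5.583
SE_diff = SEM * √2 ≃ 5.583 * 1.414 ≃ 7.895
Minimum reliable difference = 2.576 * SE_diff ≃ 2.576 * 7.895 ≃ 20.337

20.34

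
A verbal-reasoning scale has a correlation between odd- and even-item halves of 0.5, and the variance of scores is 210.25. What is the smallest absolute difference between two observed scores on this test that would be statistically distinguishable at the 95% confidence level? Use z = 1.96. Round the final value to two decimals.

σ = 210.25^(1/2) = 14.50000
r_full = 2·0.5 / (1 + 0.5) ≃ 0.66667
SEM = 14.50000 × √(1 − 0.66667) = 14.50000 × √0.33333 ≃ 14.50000 × 0.57735 ≃ 8.37158
SE_diff = SEM × √2 ≃ 8.37158 × 1.41421 ≃ 11.83920
Smallest detectable difference = 1.96×11.83920 ≃ 23.20483

23.20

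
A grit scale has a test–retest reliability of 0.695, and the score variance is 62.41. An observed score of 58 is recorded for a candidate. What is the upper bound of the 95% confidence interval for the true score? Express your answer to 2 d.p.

σ = 62.41^(1/2) = 7.90000
SEM = 7.90000 · √(1 − 0.69500) = 7.90000 · √0.30500 ≈ 7.90000 · 0.55227 ≈ 4.36292
Margin = 1.96 · 4.36292 ≈ 8.55132
Upper bound: 58 + 8.55132 = 66.55132

66.55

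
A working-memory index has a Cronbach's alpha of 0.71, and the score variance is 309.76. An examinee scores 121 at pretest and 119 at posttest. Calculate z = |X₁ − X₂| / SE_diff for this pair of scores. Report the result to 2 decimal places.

SD = √309.76 ≃ 17.60000
SEM = 17.60000 * √(1 − 0.71000) = 17.60000 * √0.29000 ≃ 17.60000 * 0.53852 ≃ 9.47789
SE_diff = √2 * SEM ≃ 13.40376
z = 2 / 13.40376 ≃ 0.14921

0.15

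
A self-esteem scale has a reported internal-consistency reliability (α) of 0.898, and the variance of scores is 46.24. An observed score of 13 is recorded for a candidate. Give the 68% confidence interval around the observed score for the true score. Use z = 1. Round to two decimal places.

SD = √46.24 ≈ 6.8000
SEM = 6.8000 × √(1 − 0.8980) = 6.8000 × √0.1020 ≈ 6.8000 × 0.3194 ≈ 2.1717
Half-width = 1×2.1717 ≈ 2.1717
Interval: (10.8283, 15.1717)

[10.83, 15.17]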